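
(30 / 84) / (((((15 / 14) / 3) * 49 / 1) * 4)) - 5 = -979 / 196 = -4.99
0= 0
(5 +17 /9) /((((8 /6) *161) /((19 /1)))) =589 /966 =0.61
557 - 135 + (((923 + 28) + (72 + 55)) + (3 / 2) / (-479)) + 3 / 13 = 18683835 / 12454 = 1500.23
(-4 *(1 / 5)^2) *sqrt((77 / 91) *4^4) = -64 *sqrt(143) / 325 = -2.35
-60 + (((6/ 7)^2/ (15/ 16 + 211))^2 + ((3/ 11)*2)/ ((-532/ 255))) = -695446147285107/ 11540483951458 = -60.26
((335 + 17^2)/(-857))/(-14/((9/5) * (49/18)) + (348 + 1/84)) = -52416/24847001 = -0.00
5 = 5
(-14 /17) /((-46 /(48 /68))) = 84 /6647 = 0.01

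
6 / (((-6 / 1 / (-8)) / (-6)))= -48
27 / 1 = 27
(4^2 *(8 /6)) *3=64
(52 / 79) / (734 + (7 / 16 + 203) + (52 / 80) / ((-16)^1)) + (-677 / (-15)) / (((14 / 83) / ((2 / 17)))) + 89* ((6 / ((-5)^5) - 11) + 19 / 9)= -759.80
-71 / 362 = -0.20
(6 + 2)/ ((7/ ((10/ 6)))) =40/ 21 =1.90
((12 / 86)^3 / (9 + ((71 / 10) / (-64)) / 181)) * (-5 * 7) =-125107200 / 11840738989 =-0.01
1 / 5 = 0.20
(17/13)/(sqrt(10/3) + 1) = -51/91 + 17 * sqrt(30)/91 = 0.46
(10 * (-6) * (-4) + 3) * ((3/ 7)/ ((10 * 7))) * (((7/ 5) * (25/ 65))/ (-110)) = -729/ 100100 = -0.01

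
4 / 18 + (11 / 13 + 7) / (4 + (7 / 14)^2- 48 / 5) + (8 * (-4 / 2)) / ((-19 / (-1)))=-496286 / 237861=-2.09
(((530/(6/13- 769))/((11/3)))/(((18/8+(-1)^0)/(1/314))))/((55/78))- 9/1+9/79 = -133242835986/14994123133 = -8.89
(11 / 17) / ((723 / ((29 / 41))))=319 / 503931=0.00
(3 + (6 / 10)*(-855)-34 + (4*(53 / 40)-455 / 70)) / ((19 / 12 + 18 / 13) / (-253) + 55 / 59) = -6347796312 / 10717115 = -592.30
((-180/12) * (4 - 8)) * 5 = 300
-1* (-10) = 10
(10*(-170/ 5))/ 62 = -170/ 31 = -5.48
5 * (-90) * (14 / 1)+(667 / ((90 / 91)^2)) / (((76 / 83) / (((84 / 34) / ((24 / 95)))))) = 433079087 / 440640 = 982.84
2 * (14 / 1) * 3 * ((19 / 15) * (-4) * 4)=-8512 / 5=-1702.40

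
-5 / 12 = -0.42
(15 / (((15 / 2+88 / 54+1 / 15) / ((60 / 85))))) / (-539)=-48600 / 22751729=-0.00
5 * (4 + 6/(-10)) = 17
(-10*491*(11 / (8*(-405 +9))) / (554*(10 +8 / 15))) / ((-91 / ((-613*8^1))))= 7524575 / 47792472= 0.16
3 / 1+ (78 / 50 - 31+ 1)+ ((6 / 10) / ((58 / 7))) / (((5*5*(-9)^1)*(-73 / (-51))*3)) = -25.44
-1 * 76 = -76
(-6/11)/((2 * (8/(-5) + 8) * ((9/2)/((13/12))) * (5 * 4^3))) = -13/405504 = -0.00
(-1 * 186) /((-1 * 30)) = 31 /5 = 6.20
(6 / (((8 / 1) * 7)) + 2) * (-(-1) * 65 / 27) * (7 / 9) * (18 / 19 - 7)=-441025 / 18468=-23.88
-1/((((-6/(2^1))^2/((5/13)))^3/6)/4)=-1000/533871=-0.00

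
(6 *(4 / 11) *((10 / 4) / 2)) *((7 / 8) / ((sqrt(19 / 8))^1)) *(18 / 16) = 1.74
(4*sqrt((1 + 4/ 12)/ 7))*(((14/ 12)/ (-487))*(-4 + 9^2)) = -308*sqrt(21)/ 4383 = -0.32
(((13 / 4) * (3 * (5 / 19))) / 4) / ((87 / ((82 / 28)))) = 2665 / 123424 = 0.02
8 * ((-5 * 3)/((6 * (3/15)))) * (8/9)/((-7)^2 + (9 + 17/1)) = -32/27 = -1.19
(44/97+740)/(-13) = -71824/1261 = -56.96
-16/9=-1.78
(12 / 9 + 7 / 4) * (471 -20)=1390.58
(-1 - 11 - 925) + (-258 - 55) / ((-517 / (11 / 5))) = -219882 / 235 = -935.67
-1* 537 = -537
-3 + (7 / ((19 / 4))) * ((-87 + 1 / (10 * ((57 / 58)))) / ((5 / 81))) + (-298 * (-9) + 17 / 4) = 21972941 / 36100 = 608.67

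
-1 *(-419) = 419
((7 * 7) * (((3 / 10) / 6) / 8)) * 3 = 0.92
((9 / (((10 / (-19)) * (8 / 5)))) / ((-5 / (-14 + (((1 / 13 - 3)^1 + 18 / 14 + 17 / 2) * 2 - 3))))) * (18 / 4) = -229311 / 7280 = -31.50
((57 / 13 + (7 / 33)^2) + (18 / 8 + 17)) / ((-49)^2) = 1340929 / 135963828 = 0.01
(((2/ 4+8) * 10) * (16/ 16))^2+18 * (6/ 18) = 7231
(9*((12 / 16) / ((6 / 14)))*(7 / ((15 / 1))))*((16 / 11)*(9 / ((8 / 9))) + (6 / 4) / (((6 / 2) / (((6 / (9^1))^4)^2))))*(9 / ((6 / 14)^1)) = 2276.17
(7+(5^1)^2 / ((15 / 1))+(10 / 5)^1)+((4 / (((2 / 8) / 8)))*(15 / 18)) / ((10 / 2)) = 32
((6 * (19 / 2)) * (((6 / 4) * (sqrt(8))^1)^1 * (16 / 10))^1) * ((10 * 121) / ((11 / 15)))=451440 * sqrt(2)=638432.57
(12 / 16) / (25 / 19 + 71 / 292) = 1387 / 2883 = 0.48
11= 11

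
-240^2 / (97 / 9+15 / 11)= -2851200 / 601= -4744.09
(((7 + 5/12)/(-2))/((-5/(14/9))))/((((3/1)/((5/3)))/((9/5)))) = 623/540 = 1.15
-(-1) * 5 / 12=0.42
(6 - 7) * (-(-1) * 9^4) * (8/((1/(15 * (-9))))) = 7085880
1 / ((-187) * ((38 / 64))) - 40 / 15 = -28520 / 10659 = -2.68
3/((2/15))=45/2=22.50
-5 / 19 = -0.26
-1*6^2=-36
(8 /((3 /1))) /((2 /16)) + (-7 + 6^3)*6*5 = 18874 /3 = 6291.33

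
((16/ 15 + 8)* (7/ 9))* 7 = 6664/ 135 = 49.36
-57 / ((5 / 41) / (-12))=28044 / 5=5608.80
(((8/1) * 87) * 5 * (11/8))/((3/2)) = 3190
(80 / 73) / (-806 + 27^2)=-80 / 5621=-0.01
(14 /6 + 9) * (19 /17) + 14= 80 /3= 26.67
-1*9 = -9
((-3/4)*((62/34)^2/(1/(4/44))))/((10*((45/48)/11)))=-1922/7225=-0.27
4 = 4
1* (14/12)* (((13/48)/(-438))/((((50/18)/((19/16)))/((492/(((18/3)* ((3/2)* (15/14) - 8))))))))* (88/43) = 5458453/674257200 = 0.01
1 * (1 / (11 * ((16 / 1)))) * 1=1 / 176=0.01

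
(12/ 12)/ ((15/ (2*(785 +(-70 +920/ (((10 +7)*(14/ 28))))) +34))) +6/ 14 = 200741/ 1785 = 112.46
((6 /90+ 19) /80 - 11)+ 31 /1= 12143 /600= 20.24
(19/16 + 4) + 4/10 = 447/80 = 5.59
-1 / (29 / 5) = -5 / 29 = -0.17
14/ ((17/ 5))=70/ 17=4.12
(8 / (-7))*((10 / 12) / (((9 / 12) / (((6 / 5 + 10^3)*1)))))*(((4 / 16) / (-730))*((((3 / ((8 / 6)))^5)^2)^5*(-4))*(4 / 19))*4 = -143332214932469373509362467533705560619263903063167 / 240383196828435141779911941816320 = -596265532797484114.94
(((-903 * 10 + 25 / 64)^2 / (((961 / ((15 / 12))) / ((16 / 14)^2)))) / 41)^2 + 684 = 1658800154691311588329 / 145317817286656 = 11414981.22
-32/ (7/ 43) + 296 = 696/ 7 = 99.43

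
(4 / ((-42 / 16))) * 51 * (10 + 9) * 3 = -31008 / 7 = -4429.71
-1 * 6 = -6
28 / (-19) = -28 / 19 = -1.47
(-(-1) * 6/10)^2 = 9/25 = 0.36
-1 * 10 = -10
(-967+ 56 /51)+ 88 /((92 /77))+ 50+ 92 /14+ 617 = -1795568 /8211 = -218.68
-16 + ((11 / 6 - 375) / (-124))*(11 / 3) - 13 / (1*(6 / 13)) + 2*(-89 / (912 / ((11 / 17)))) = -5994305 / 180234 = -33.26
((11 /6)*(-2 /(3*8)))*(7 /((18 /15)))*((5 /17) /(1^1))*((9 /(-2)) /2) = 1925 /3264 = 0.59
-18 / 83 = -0.22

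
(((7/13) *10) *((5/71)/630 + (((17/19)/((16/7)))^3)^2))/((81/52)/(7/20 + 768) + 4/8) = 1006300293013157929435/25291358673711101116416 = 0.04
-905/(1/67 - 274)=60635/18357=3.30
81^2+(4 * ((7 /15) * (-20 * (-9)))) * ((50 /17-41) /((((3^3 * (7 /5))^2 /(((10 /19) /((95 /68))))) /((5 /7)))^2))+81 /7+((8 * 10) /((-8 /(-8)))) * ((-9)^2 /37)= 96871558958909368472 /14356220821953633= 6747.71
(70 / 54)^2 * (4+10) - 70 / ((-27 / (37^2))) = 2604560 / 729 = 3572.78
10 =10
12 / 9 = 4 / 3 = 1.33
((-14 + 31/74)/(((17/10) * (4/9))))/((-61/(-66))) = -1492425/76738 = -19.45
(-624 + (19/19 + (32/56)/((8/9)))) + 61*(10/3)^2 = 6983/126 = 55.42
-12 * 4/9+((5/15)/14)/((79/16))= -8840/1659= -5.33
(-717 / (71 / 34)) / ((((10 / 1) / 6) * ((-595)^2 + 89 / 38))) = -2779092 / 4775828845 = -0.00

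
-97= -97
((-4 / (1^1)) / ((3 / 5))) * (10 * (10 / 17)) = -39.22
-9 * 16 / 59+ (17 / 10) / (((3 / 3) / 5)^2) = 4727 / 118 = 40.06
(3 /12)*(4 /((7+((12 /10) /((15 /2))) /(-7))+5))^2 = 30625 /1098304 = 0.03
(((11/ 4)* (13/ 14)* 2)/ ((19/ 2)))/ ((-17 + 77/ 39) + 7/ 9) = -16731/ 443422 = -0.04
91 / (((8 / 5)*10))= 5.69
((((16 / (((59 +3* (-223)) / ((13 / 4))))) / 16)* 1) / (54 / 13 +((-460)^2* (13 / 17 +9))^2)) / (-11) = 48841 / 430500208979030065040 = 0.00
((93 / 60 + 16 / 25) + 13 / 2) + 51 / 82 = 38179 / 4100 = 9.31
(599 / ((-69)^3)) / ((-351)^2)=-599 / 40472637309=-0.00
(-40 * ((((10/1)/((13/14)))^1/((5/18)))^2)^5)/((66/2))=-14100811308240086647890247680/1516443410339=-9298606998521533.27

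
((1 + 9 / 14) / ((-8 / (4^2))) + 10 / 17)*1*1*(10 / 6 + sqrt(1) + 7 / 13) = -13375 / 1547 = -8.65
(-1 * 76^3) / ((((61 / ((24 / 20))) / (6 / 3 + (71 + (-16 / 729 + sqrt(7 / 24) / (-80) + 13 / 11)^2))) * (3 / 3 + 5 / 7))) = -192660718328688197 / 514434888000 + 446568913 * sqrt(42) / 36686925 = -374430.55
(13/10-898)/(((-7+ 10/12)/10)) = 53802/37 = 1454.11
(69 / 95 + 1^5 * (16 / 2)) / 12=829 / 1140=0.73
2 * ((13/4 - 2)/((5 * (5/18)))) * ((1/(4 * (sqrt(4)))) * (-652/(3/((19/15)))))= -3097/50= -61.94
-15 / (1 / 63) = -945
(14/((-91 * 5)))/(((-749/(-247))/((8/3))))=-304/11235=-0.03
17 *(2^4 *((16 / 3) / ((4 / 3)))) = 1088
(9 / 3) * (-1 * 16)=-48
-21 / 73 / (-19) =21 / 1387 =0.02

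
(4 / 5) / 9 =4 / 45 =0.09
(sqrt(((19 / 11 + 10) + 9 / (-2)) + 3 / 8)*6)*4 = 6*sqrt(14718) / 11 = 66.17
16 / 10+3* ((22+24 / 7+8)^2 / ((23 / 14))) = 1643968 / 805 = 2042.20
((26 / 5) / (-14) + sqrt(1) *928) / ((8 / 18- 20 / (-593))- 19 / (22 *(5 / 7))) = -3812080338 / 3003707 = -1269.13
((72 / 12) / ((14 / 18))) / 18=3 / 7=0.43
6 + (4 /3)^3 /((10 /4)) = 938 /135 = 6.95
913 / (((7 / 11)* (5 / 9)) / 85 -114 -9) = -18513 / 2494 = -7.42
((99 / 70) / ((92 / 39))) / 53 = 3861 / 341320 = 0.01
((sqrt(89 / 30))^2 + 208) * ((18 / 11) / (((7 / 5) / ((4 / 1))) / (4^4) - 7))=-19442688 / 394163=-49.33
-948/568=-237/142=-1.67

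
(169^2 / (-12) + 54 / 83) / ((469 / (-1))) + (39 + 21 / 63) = 20743459 / 467124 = 44.41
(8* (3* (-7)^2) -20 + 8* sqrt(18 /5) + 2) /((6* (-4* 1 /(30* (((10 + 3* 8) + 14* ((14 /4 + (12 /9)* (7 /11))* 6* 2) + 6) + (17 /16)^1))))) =-393149685 /352 -407409* sqrt(10) /88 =-1131542.75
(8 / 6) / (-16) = -1 / 12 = -0.08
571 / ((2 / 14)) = 3997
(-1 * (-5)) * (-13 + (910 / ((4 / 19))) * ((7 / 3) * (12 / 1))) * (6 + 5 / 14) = 53852565 / 14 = 3846611.79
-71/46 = -1.54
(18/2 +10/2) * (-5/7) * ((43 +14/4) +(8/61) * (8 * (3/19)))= -540855/1159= -466.66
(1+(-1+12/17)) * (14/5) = 168/85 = 1.98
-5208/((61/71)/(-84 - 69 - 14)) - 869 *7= 61380193/61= 1006232.67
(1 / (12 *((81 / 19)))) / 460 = 19 / 447120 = 0.00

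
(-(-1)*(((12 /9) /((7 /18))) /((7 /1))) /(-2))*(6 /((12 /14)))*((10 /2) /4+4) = -9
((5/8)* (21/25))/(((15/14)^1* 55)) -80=-439951/5500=-79.99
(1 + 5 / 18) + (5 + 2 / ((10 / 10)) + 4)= 12.28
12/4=3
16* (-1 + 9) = 128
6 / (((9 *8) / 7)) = 0.58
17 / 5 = 3.40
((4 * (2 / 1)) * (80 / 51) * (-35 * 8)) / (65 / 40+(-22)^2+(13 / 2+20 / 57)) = -27238400 / 3817673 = -7.13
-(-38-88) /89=126 /89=1.42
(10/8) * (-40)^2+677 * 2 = 3354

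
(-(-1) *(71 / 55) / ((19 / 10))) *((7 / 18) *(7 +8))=2485 / 627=3.96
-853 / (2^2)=-853 / 4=-213.25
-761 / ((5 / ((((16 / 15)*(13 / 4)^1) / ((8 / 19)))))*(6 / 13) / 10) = -27150.79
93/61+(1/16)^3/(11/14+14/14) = 4762027/3123200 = 1.52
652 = 652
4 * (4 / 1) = 16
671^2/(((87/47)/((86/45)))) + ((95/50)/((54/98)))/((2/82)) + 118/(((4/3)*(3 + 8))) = 464995.94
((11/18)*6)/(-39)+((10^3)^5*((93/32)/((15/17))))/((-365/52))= -4007835000000000803/8541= -469246575342465.85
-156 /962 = -6 /37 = -0.16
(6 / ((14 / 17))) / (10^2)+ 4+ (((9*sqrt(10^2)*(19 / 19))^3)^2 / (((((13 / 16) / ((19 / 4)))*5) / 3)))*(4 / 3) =22618128960037063 / 9100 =2485508676927.15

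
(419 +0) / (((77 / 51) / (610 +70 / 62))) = 404835705 / 2387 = 169600.21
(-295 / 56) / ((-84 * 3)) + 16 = 226087 / 14112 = 16.02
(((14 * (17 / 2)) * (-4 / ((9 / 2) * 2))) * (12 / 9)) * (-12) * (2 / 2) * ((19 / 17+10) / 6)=1568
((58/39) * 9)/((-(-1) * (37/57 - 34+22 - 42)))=-9918/39533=-0.25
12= 12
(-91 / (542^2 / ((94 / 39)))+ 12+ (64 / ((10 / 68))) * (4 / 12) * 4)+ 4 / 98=63944410567 / 107958270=592.31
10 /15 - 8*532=-12766 /3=-4255.33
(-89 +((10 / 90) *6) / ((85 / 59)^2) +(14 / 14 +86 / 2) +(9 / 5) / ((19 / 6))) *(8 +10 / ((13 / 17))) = -4977417418 / 5353725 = -929.71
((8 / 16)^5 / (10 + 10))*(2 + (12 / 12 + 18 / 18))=1 / 160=0.01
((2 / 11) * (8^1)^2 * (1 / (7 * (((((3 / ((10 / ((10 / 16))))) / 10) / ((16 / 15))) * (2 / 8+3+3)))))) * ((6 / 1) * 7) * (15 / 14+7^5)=61685891072 / 5775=10681539.58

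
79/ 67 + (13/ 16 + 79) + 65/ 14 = 642601/ 7504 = 85.63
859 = 859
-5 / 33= -0.15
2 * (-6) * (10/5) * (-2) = 48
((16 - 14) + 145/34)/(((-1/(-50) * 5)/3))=3195/17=187.94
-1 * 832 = -832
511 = 511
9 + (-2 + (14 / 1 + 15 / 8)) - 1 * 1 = 175 / 8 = 21.88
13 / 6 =2.17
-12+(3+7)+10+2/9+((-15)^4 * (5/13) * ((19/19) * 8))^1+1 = 18226079/117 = 155778.45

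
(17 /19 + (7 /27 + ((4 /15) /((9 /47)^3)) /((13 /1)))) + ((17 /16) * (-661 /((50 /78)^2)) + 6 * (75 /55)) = -100830573044683 /59420790000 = -1696.89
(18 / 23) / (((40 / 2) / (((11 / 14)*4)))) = 99 / 805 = 0.12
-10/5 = -2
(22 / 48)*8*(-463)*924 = -1568644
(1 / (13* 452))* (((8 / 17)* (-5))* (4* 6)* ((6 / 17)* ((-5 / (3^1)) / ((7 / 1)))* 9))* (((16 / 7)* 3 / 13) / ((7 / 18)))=18662400 / 1893028319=0.01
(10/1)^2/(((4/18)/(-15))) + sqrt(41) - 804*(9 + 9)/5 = -48222/5 + sqrt(41) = -9638.00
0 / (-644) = 0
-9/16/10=-9/160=-0.06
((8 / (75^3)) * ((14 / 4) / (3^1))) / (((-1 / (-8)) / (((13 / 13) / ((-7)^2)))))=32 / 8859375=0.00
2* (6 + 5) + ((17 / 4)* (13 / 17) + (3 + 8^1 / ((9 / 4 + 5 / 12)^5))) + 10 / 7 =852645 / 28672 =29.74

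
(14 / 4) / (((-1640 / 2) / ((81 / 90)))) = -0.00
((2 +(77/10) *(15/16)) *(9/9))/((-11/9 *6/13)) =-11505/704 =-16.34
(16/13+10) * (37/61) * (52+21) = 394346/793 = 497.28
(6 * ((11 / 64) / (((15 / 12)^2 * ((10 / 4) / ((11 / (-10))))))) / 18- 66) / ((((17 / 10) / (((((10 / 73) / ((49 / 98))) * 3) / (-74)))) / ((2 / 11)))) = 90022 / 1147925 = 0.08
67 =67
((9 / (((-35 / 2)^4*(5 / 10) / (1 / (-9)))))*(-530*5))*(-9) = -30528 / 60025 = -0.51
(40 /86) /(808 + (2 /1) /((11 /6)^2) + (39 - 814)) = 484 /34959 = 0.01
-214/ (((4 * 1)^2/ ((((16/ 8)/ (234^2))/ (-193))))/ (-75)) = -2675/ 14090544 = -0.00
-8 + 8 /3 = -5.33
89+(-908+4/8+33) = -1571/2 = -785.50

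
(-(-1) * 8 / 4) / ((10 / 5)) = 1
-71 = -71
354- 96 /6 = 338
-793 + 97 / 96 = -76031 / 96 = -791.99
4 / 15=0.27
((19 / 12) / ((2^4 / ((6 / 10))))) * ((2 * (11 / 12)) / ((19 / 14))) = 77 / 960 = 0.08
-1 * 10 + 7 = -3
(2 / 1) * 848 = 1696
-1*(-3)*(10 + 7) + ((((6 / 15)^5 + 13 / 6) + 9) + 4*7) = 1690817 / 18750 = 90.18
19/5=3.80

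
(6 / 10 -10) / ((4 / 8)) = -94 / 5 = -18.80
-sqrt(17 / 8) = -sqrt(34) / 4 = -1.46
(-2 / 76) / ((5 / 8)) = -0.04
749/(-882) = -107/126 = -0.85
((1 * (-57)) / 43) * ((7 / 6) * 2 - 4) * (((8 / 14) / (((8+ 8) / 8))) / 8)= 95 / 1204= 0.08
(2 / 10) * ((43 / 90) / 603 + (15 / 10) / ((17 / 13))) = 529498 / 2306475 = 0.23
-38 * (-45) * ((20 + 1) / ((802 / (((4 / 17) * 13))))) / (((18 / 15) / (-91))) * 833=-8651683.17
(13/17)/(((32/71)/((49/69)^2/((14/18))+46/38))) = 4311333/1366936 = 3.15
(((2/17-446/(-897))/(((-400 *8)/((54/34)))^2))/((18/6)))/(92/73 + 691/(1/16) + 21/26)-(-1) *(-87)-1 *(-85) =-252975688616702497/126487844308640000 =-2.00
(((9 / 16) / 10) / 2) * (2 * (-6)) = -27 / 80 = -0.34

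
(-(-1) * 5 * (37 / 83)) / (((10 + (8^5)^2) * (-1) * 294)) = -185 / 26201448233268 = -0.00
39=39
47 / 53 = 0.89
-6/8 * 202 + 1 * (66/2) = -237/2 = -118.50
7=7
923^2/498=1710.70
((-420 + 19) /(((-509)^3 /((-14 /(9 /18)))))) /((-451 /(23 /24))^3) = 34152769 /41807741435564125824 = 0.00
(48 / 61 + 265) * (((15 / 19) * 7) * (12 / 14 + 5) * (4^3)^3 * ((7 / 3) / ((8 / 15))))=11435534745600 / 1159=9866725406.04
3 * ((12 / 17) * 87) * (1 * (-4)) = -12528 / 17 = -736.94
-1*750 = -750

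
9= 9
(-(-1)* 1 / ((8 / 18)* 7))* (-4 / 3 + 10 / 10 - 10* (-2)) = 177 / 28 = 6.32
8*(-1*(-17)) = 136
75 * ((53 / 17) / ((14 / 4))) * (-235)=-1868250 / 119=-15699.58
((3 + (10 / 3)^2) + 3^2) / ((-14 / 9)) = -104 / 7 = -14.86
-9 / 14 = -0.64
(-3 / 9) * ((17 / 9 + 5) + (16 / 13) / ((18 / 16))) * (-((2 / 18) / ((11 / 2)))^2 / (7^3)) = 3736 / 1179971793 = 0.00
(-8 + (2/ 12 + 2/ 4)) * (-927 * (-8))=-54384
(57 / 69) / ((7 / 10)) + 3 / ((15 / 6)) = 2.38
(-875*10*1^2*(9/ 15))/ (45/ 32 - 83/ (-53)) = -8904000/ 5041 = -1766.32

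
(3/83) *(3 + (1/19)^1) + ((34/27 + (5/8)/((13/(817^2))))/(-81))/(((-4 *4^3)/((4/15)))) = 0.52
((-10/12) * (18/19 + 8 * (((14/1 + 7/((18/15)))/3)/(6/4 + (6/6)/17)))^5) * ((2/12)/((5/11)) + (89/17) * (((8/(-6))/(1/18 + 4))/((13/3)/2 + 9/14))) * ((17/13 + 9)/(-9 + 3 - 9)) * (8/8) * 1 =-4392501664230825483469084049294224/604390266559060855681083795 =-7267657.85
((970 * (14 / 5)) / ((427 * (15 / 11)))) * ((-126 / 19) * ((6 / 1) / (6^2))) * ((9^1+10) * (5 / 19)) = -29876 / 1159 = -25.78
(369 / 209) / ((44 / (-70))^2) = 4.47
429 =429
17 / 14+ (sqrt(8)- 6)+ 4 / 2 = -39 / 14+ 2 * sqrt(2) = 0.04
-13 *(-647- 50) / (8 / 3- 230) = -27183 / 682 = -39.86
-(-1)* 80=80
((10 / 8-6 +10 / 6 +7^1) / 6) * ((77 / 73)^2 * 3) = 278663 / 127896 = 2.18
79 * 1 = 79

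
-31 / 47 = -0.66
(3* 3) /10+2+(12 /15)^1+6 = 97 /10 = 9.70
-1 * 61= -61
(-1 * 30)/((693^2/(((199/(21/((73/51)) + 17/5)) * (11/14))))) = -363175/671941116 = -0.00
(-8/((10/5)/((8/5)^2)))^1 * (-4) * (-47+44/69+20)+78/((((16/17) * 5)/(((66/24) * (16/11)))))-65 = -3720827/3450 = -1078.50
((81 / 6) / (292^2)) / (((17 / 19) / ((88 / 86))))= 5643 / 31163992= 0.00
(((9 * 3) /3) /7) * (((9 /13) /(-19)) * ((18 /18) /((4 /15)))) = -1215 /6916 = -0.18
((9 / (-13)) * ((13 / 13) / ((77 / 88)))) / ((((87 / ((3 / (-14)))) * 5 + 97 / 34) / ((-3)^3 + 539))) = 1253376 / 6271993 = 0.20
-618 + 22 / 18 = -5551 / 9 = -616.78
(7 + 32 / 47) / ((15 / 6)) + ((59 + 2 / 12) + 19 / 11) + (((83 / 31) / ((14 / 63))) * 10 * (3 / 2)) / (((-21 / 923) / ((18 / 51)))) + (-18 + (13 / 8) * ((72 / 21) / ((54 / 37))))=-236338963138 / 85824585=-2753.74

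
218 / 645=0.34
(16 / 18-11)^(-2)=81 / 8281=0.01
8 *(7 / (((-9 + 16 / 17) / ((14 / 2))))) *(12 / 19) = -79968 / 2603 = -30.72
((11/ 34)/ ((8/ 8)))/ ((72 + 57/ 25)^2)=6875/ 117247266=0.00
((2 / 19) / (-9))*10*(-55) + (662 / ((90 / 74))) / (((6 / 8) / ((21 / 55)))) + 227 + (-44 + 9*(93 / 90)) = 14917477 / 31350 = 475.84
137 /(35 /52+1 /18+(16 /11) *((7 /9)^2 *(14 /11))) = 69822324 /942101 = 74.11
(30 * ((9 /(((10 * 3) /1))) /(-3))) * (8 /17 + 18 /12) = -5.91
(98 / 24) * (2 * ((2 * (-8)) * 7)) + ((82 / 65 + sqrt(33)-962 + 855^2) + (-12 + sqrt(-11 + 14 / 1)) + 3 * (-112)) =sqrt(3) + sqrt(33) + 142116311 / 195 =728809.07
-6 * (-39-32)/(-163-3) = -213/83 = -2.57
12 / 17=0.71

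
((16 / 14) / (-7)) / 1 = -8 / 49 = -0.16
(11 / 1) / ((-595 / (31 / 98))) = -341 / 58310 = -0.01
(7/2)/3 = 7/6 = 1.17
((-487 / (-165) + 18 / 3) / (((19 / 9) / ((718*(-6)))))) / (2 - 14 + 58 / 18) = 171798732 / 82555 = 2081.02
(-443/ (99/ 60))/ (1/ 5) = -44300/ 33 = -1342.42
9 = 9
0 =0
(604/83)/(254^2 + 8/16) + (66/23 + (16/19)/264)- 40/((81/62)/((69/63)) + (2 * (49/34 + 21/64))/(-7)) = -55.32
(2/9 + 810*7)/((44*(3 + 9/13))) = 82927/2376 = 34.90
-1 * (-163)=163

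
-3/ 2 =-1.50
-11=-11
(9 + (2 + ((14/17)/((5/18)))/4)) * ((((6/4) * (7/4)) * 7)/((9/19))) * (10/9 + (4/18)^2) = 21834743/41310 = 528.56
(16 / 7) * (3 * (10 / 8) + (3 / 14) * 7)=12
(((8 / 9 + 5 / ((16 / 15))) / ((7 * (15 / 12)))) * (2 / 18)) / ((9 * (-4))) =-803 / 408240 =-0.00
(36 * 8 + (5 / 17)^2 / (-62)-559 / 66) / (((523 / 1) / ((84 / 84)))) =82641883 / 154623381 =0.53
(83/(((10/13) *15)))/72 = 1079/10800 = 0.10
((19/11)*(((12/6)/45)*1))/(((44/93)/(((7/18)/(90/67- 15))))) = -0.00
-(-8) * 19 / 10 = 76 / 5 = 15.20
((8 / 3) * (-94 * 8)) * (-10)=60160 / 3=20053.33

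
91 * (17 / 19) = 1547 / 19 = 81.42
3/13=0.23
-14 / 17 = -0.82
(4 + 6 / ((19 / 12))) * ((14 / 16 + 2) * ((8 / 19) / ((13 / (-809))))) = -2753836 / 4693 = -586.80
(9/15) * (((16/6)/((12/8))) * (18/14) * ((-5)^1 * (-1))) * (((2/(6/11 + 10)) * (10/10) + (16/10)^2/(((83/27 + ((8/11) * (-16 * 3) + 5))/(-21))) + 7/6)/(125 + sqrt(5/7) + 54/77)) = 1907895520432/10409606937875-2168287088 * sqrt(35)/10409606937875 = 0.18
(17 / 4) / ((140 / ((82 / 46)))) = 697 / 12880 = 0.05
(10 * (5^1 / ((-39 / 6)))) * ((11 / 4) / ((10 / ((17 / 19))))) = -1.89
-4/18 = -0.22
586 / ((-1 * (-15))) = 586 / 15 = 39.07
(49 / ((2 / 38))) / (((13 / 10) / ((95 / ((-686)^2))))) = 9025 / 62426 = 0.14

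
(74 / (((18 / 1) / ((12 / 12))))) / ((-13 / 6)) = -1.90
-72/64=-1.12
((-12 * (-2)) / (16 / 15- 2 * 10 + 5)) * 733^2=-193424040 / 209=-925473.88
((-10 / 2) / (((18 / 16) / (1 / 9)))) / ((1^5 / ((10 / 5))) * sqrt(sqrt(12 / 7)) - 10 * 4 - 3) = 40 / (81 * (-sqrt(2) * 3^(1 / 4) * 7^(3 / 4) / 14+ 43)) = 0.01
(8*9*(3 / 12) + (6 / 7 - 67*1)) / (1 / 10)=-3370 / 7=-481.43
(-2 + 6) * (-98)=-392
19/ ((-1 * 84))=-19/ 84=-0.23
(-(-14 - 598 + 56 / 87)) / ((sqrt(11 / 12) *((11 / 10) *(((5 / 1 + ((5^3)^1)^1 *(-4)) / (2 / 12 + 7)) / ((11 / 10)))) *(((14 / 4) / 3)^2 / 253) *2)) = -105205864 *sqrt(33) / 703395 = -859.21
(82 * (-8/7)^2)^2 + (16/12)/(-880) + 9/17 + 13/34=309040196293/26939220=11471.76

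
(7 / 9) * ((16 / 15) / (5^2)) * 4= 448 / 3375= 0.13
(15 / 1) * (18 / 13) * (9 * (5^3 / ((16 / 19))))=27746.39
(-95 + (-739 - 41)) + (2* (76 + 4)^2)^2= 163839125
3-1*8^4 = -4093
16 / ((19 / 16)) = 256 / 19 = 13.47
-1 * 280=-280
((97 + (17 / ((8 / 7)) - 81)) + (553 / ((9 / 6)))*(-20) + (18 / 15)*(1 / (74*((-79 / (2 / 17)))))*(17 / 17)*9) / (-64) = 114.73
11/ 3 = 3.67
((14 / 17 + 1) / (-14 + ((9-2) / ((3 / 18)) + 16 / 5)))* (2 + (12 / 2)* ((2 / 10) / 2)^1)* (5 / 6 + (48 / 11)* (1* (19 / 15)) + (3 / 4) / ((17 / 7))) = 2319761 / 2288880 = 1.01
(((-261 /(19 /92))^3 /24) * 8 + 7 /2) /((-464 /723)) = 6673167715495497 /6365152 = 1048390944.24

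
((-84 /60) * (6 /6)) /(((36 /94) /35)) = -127.94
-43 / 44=-0.98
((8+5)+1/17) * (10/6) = 370/17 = 21.76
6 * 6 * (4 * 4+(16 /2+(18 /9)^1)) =936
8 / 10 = 4 / 5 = 0.80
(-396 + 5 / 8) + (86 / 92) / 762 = -27717283 / 70104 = -395.37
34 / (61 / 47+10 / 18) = 7191 / 392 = 18.34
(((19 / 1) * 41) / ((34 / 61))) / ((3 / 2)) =47519 / 51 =931.75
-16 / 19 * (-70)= 1120 / 19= 58.95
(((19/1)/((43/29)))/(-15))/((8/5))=-551/1032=-0.53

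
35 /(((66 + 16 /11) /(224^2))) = 1379840 /53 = 26034.72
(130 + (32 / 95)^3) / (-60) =-55745759 / 25721250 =-2.17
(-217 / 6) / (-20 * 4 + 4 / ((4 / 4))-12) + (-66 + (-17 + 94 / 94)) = -43079 / 528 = -81.59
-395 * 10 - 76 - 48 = -4074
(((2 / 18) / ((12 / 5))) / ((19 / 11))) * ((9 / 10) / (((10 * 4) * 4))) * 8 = 11 / 9120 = 0.00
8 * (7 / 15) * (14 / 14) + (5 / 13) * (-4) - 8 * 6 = -8932 / 195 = -45.81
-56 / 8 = -7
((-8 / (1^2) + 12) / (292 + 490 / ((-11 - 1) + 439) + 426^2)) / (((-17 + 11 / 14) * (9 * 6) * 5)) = -854 / 169894623555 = -0.00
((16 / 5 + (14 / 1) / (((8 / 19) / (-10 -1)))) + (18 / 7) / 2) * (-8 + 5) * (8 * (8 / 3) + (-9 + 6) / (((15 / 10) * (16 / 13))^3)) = 1620267913 / 71680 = 22604.18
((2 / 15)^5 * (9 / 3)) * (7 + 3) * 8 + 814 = 41209262 / 50625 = 814.01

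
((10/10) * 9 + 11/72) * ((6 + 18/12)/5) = 659/48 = 13.73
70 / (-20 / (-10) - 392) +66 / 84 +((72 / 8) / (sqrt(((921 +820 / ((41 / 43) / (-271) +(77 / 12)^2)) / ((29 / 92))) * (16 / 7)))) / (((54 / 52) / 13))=331 / 546 +169 * sqrt(20967156035686944344541) / 17940834991908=1.97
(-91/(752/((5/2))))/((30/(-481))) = 43771/9024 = 4.85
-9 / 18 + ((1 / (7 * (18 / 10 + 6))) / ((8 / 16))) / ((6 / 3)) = -263 / 546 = -0.48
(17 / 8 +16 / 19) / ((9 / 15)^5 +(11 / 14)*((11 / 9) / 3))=266371875 / 35718404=7.46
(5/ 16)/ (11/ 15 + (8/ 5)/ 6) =5/ 16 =0.31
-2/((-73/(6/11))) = 0.01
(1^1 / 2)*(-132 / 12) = -11 / 2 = -5.50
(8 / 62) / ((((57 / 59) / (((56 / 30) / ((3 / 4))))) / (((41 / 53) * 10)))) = 2167424 / 842859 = 2.57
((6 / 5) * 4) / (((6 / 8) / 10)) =64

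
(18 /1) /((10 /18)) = 162 /5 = 32.40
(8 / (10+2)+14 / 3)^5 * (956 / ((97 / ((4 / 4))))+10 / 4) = 418906112 / 7857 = 53316.29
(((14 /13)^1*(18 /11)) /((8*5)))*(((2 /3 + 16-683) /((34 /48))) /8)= -125937 /24310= -5.18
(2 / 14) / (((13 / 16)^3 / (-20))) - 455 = -7079365 / 15379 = -460.33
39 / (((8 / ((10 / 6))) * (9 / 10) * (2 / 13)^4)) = 9282325 / 576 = 16115.15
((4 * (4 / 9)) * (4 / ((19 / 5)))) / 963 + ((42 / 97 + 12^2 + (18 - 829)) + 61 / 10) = -105497941069 / 159732810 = -660.47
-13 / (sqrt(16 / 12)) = -13 * sqrt(3) / 2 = -11.26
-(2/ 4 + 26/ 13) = -5/ 2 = -2.50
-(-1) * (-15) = -15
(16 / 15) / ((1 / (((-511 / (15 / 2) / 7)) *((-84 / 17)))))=51.30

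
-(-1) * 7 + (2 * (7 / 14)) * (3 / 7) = 52 / 7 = 7.43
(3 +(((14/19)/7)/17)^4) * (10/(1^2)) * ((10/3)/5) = 653072414780/32653620723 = 20.00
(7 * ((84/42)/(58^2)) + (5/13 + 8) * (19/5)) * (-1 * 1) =-3483877/109330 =-31.87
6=6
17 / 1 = 17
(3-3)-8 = -8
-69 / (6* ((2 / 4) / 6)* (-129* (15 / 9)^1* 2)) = 69 / 215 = 0.32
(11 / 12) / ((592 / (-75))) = -275 / 2368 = -0.12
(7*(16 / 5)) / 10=56 / 25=2.24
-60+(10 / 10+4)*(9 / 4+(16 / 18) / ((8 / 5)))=-1655 / 36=-45.97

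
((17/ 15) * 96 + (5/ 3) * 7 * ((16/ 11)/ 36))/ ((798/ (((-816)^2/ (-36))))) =-1500654464/ 592515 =-2532.69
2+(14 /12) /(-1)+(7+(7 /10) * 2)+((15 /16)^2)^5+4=226902813972911 /16492674416640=13.76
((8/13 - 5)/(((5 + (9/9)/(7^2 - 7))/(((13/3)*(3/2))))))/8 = -1197/1688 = -0.71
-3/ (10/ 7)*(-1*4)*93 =3906/ 5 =781.20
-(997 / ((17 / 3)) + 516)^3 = -1627624771947 / 4913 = -331289389.77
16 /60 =4 /15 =0.27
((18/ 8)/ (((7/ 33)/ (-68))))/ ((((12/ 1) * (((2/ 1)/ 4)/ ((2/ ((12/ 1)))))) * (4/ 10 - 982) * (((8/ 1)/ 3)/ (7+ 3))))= 14025/ 183232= 0.08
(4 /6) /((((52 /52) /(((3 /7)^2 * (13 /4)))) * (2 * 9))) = 0.02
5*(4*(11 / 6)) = 110 / 3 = 36.67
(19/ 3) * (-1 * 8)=-152/ 3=-50.67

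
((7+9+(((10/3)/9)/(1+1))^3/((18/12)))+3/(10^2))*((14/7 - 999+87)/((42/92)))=-31961.57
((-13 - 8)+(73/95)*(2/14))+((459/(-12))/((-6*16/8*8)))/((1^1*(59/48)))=-6455279/313880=-20.57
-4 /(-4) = 1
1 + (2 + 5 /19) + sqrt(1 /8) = sqrt(2) /4 + 62 /19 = 3.62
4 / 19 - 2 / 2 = -15 / 19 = -0.79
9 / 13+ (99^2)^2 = 1248774822 / 13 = 96059601.69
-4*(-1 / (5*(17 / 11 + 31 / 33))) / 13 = 0.02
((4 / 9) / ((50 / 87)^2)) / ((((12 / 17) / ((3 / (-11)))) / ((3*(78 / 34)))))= -98397 / 27500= -3.58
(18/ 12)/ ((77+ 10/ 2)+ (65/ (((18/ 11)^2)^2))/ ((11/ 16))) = 19683/ 1249034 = 0.02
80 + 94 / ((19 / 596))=57544 / 19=3028.63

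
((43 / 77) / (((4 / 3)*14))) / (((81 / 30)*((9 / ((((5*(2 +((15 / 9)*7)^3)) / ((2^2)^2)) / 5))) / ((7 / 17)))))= 9229735 / 183218112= 0.05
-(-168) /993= 56 /331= 0.17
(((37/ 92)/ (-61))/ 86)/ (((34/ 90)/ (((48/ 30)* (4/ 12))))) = -111/ 1025593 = -0.00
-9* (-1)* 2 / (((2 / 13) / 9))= 1053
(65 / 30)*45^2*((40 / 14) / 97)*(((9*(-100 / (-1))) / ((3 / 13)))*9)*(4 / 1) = 12320100000 / 679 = 18144477.17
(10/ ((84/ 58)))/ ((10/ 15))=145/ 14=10.36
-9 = -9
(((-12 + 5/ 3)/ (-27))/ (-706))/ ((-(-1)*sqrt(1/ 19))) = -0.00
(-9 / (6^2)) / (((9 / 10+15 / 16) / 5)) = -100 / 147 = -0.68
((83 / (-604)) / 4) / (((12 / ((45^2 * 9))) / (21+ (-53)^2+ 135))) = -1495027125 / 9664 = -154700.65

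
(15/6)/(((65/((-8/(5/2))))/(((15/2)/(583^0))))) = -12/13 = -0.92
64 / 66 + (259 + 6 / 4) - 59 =13363 / 66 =202.47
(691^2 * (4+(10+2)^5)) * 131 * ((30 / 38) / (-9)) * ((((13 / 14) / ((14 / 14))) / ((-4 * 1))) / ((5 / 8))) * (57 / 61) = 28905861283364 / 61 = 473866578415.80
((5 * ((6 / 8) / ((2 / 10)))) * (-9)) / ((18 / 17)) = -159.38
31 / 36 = 0.86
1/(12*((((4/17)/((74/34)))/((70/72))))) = 1295/1728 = 0.75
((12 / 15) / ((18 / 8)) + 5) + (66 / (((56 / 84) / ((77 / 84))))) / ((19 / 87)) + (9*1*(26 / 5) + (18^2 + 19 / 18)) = 792.75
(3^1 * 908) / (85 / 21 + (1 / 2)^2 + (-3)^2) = 228816 / 1117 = 204.85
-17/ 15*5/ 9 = -17/ 27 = -0.63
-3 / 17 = -0.18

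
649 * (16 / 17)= 10384 / 17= 610.82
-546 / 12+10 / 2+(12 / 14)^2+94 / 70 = -18827 / 490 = -38.42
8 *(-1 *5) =-40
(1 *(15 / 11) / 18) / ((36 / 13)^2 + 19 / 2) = 845 / 191499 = 0.00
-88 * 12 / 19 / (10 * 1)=-528 / 95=-5.56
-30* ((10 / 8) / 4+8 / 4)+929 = 6877 / 8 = 859.62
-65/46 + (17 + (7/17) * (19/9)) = 16.46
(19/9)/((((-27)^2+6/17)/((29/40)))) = 9367/4463640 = 0.00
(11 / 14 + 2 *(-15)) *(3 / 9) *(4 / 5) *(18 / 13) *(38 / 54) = -7.59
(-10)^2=100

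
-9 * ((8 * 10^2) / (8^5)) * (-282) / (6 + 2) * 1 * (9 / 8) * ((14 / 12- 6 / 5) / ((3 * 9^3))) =-235 / 1769472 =-0.00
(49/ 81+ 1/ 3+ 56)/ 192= 1153/ 3888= 0.30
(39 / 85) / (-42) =-13 / 1190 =-0.01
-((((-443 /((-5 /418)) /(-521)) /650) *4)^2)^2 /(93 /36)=-225746622158564044065792 /15926709118732683349609375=-0.01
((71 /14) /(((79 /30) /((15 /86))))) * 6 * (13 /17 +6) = 13.63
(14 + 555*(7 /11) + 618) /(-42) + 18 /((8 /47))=76039 /924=82.29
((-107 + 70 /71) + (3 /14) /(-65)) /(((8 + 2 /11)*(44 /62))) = -23593697 /1292200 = -18.26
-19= -19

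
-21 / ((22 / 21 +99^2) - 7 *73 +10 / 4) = -882 / 390329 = -0.00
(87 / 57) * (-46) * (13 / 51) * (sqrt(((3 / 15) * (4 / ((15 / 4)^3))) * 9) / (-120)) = 34684 * sqrt(3) / 1090125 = 0.06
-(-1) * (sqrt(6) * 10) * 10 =100 * sqrt(6) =244.95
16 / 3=5.33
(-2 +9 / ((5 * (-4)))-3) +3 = -49 / 20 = -2.45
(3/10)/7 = 3/70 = 0.04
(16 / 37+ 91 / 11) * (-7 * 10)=-248010 / 407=-609.36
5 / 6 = 0.83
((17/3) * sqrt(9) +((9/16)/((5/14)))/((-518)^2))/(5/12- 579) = -78197307/2661390760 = -0.03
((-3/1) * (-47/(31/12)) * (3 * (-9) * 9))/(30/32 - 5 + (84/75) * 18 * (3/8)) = -164462400/43369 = -3792.16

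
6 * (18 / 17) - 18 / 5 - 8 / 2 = -1.25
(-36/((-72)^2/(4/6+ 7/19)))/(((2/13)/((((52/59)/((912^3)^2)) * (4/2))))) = -169/1180718550041669664768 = -0.00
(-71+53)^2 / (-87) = -108 / 29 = -3.72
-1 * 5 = -5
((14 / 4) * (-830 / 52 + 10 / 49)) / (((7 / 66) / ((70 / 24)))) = -1516.66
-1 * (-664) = 664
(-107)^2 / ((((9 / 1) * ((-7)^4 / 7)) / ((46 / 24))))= 263327 / 37044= 7.11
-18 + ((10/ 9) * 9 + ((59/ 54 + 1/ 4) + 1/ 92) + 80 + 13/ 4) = 190283/ 2484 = 76.60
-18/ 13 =-1.38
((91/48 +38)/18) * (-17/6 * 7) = -227885/5184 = -43.96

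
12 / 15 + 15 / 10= 23 / 10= 2.30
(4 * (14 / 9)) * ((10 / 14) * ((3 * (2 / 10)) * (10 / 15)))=16 / 9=1.78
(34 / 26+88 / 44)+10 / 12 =323 / 78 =4.14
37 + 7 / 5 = 38.40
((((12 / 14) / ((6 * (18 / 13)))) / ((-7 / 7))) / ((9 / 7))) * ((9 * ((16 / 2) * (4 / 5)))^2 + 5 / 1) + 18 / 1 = -248.64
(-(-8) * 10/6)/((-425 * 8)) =-1/255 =-0.00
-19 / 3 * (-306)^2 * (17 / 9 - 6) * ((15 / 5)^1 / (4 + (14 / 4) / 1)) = 4876008 / 5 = 975201.60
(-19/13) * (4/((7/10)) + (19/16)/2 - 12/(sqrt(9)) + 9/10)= -68267/14560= -4.69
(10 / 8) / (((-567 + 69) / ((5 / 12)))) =-25 / 23904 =-0.00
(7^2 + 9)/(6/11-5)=-638/49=-13.02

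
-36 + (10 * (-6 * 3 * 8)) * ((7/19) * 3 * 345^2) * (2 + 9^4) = -23622310908684/19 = -1243279521509.68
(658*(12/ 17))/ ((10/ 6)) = 23688/ 85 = 278.68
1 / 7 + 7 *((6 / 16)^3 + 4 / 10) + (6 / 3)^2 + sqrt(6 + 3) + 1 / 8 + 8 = 330391 / 17920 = 18.44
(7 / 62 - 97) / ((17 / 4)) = -12014 / 527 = -22.80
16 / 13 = 1.23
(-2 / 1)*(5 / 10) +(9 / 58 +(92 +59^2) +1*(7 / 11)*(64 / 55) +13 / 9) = 1128812351 / 315810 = 3574.34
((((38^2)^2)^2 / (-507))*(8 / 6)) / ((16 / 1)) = -1086948034624 / 1521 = -714627241.70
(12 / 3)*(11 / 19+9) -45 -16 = -431 / 19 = -22.68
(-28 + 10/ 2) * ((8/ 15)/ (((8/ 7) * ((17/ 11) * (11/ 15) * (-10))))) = 161/ 170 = 0.95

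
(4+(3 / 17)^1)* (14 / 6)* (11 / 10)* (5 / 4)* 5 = 27335 / 408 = 67.00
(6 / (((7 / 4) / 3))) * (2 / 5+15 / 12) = 594 / 35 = 16.97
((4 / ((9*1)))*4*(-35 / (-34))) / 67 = 280 / 10251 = 0.03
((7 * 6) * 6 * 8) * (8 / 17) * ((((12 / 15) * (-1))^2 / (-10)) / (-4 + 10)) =-21504 / 2125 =-10.12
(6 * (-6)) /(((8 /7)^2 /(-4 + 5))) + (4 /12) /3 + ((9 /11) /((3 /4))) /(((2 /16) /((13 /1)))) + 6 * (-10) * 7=-529051 /1584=-334.00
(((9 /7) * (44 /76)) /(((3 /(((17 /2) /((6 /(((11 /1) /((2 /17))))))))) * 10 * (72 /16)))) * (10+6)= 69938 /5985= 11.69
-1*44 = -44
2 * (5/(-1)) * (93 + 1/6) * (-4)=11180/3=3726.67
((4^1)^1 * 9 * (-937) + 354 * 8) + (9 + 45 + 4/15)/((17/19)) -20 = -7869134/255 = -30859.35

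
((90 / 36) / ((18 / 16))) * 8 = 17.78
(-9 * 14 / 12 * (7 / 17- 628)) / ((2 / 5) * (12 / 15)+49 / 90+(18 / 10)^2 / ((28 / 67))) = 705754350 / 922913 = 764.70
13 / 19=0.68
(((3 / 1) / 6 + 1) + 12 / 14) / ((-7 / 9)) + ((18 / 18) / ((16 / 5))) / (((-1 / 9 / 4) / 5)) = -11619 / 196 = -59.28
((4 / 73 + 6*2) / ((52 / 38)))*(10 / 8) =10450 / 949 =11.01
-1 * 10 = -10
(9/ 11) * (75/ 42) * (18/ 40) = 0.66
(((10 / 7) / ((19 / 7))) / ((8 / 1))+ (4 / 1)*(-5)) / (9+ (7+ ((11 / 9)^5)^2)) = -5282478367515 / 6211174101292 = -0.85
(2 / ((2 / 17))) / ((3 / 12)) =68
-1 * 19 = -19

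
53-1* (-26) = 79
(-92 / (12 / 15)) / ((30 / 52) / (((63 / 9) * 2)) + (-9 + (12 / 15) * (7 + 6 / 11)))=2302300 / 58507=39.35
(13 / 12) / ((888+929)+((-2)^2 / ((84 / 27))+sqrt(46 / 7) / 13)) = 24467989 / 41067502461- 1183*sqrt(322) / 328540019688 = 0.00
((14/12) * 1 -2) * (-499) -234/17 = 41011/102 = 402.07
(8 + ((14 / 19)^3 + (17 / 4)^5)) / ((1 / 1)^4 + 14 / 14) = 9797797947 / 14047232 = 697.49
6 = 6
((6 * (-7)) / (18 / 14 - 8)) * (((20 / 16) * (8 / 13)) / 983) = 2940 / 600613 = 0.00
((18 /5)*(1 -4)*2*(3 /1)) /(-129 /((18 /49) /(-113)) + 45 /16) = -15552 /9524315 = -0.00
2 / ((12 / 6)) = 1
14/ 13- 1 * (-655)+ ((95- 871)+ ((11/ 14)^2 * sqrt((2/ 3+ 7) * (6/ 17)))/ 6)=-119.75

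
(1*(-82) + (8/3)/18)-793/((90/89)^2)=-6944353/8100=-857.33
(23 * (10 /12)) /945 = 23 /1134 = 0.02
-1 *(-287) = 287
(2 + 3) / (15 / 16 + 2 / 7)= 560 / 137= 4.09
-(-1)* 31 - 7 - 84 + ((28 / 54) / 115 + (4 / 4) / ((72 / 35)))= -1478213 / 24840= -59.51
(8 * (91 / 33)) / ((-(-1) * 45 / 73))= 53144 / 1485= 35.79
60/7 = 8.57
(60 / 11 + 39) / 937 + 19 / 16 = 203657 / 164912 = 1.23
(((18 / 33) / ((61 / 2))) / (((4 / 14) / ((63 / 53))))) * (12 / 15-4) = -42336 / 177815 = -0.24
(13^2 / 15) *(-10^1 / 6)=-169 / 9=-18.78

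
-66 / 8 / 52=-33 / 208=-0.16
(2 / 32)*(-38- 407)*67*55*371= -608375075 / 16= -38023442.19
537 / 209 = 2.57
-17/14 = -1.21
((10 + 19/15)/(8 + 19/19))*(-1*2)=-338/135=-2.50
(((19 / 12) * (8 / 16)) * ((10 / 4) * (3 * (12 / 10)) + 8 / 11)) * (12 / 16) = 2033 / 352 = 5.78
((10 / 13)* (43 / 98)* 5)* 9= 9675 / 637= 15.19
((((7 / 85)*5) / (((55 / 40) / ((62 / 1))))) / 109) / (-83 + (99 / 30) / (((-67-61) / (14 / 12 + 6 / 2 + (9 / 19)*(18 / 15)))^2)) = -61606723584000 / 30017254164763987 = -0.00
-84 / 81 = -28 / 27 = -1.04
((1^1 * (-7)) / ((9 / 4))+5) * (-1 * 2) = -34 / 9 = -3.78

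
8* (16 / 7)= 128 / 7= 18.29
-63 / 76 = -0.83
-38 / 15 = -2.53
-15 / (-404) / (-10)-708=-572067 / 808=-708.00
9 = 9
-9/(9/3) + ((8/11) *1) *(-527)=-4249/11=-386.27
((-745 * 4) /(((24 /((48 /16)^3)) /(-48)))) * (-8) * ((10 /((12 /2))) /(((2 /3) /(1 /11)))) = -3218400 /11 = -292581.82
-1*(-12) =12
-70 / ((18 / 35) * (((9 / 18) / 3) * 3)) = -2450 / 9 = -272.22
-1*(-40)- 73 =-33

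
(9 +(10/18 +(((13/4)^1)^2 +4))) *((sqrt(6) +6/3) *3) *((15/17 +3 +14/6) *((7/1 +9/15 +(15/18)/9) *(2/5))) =2286654457/826200 +2286654457 *sqrt(6)/1652400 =6157.37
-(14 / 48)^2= -49 / 576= -0.09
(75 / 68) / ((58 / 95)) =1.81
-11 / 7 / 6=-11 / 42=-0.26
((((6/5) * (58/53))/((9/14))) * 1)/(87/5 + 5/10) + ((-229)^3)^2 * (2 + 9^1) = 45149789982056826839/28461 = 1586373984823331.11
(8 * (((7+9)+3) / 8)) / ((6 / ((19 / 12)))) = 361 / 72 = 5.01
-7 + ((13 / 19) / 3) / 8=-3179 / 456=-6.97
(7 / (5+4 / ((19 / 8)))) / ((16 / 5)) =665 / 2032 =0.33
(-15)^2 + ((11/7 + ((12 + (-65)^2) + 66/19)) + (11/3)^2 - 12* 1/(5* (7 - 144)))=3673769374/819945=4480.51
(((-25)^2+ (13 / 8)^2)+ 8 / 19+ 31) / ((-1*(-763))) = 801419 / 927808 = 0.86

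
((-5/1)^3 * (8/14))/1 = -500/7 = -71.43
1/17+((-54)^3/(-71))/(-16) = -334469/2414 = -138.55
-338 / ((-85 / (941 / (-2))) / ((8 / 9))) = -1272232 / 765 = -1663.05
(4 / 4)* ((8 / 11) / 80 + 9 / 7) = 997 / 770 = 1.29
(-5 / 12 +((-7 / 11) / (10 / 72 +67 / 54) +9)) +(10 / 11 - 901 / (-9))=6439831 / 59004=109.14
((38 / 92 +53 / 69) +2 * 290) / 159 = 3.66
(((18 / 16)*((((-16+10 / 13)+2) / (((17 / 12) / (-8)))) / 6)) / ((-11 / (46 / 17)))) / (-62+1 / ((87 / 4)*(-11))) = 6195096 / 111466433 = 0.06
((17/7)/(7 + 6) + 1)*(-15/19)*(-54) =87480/1729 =50.60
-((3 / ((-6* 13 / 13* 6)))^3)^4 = -1 / 8916100448256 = -0.00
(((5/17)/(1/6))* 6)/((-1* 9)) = -20/17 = -1.18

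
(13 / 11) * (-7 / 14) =-13 / 22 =-0.59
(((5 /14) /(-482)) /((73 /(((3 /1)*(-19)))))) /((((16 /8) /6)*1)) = 855 /492604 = 0.00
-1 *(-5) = 5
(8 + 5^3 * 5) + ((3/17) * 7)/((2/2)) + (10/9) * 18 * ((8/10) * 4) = 11870/17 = 698.24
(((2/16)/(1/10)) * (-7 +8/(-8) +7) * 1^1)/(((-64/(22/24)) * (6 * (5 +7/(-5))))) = 275/331776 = 0.00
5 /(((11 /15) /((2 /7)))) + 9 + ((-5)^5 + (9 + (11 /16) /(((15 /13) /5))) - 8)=-11494829 /3696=-3110.07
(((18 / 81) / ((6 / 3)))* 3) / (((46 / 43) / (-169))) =-7267 / 138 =-52.66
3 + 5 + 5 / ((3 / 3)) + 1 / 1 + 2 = 16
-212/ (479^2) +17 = 3900285/ 229441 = 17.00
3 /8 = 0.38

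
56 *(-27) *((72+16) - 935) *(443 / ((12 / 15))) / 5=141833538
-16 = -16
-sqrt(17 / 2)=-sqrt(34) / 2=-2.92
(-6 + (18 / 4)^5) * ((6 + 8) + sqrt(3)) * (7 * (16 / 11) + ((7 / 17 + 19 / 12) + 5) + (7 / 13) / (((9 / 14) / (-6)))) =6954484263 * sqrt(3) / 311168 + 48681389841 / 155584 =351605.24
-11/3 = -3.67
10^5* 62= 6200000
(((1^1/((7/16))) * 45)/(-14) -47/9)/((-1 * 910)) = 5543/401310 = 0.01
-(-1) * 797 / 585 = 797 / 585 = 1.36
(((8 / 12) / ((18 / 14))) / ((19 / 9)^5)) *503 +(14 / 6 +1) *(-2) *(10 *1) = -449017238 / 7428297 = -60.45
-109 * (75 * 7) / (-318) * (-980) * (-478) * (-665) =-2971051422500 / 53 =-56057574009.43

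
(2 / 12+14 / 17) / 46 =101 / 4692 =0.02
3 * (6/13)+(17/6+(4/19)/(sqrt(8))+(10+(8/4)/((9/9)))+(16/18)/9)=sqrt(2)/19+34363/2106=16.39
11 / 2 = 5.50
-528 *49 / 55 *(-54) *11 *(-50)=-13970880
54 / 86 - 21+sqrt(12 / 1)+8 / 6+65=2 * sqrt(3)+5929 / 129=49.43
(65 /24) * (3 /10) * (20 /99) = 65 /396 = 0.16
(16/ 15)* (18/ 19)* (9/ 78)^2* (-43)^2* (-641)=-256005144/ 16055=-15945.51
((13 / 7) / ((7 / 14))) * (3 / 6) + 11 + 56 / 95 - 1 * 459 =-296293 / 665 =-445.55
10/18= 5/9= 0.56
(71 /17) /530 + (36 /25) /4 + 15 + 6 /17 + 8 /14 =5137761 /315350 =16.29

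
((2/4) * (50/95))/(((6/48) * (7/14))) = 80/19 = 4.21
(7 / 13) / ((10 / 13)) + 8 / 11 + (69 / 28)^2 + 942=40942439 / 43120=949.50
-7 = -7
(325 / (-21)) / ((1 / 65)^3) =-89253125 / 21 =-4250148.81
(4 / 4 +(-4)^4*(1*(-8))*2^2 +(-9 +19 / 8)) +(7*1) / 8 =-32787 / 4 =-8196.75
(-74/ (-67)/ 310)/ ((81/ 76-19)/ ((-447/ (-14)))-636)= -628482/ 112289235245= -0.00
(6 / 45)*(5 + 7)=8 / 5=1.60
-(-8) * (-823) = -6584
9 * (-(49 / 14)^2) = -441 / 4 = -110.25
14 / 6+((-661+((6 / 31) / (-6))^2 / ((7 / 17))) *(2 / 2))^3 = -263745422906802892919 / 913241287749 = -288801466.21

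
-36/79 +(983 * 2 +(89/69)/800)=8571352631/4360800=1965.55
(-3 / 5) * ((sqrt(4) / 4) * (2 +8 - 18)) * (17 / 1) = 204 / 5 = 40.80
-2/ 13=-0.15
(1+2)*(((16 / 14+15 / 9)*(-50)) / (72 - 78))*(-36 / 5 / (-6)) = 590 / 7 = 84.29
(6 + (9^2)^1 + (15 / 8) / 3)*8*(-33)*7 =-161931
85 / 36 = 2.36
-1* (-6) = 6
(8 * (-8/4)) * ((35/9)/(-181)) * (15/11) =2800/5973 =0.47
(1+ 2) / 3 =1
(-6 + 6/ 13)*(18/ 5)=-1296/ 65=-19.94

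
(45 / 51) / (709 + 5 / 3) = 45 / 36244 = 0.00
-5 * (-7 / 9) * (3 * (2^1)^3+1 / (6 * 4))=20195 / 216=93.50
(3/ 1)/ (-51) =-1/ 17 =-0.06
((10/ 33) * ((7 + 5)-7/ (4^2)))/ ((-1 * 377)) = -925/ 99528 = -0.01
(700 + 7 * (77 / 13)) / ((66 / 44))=6426 / 13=494.31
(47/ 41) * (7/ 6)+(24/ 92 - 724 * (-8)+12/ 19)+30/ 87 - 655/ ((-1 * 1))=6449.57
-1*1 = -1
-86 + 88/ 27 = -2234/ 27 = -82.74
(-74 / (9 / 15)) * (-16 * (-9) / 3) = -5920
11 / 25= 0.44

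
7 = 7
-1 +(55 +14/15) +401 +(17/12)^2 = 329717/720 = 457.94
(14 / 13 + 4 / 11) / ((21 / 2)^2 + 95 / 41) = 33784 / 2639923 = 0.01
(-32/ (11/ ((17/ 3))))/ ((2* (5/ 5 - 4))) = 272/ 99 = 2.75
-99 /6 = -33 /2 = -16.50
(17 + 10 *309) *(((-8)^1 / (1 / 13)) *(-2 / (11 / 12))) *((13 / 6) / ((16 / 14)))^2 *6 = 334477871 / 22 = 15203539.59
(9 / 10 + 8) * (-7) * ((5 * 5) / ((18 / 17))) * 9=-52955 / 4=-13238.75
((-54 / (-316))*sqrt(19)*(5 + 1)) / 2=81*sqrt(19) / 158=2.23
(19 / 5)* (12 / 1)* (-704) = -160512 / 5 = -32102.40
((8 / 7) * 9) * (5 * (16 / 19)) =5760 / 133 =43.31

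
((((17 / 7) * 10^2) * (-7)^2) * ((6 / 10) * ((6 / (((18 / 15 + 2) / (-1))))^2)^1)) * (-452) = -45383625 / 4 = -11345906.25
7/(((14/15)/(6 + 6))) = 90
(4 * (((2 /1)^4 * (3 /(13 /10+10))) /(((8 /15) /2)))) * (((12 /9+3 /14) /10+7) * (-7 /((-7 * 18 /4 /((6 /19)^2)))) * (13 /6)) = 6250400 /285551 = 21.89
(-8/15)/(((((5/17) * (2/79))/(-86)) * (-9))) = -461992/675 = -684.43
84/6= 14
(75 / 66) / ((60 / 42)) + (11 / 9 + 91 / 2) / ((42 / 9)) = 10.81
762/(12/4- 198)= -254/65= -3.91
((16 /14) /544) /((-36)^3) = -1 /22208256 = -0.00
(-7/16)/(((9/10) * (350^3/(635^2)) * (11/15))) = -16129/2587200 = -0.01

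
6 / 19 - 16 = -15.68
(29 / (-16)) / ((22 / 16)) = -29 / 22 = -1.32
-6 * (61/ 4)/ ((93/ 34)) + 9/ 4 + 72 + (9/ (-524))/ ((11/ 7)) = 3644033/ 89342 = 40.79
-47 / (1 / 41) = -1927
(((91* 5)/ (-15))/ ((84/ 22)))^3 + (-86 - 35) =-3629879/ 5832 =-622.41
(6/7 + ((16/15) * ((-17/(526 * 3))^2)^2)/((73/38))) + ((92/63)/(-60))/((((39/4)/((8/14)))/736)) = -52093164699294436/270309658806029115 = -0.19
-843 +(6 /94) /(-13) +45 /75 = -2573547 /3055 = -842.40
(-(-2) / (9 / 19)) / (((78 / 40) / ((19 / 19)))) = 760 / 351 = 2.17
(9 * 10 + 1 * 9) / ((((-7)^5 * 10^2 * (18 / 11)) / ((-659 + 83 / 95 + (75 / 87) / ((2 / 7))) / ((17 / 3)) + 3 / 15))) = 186862357 / 44980334000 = 0.00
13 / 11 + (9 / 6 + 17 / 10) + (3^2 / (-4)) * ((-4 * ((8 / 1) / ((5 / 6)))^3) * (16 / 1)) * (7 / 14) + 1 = 87596264 / 1375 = 63706.37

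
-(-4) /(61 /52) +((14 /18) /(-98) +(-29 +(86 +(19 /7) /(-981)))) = 2409563 /39894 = 60.40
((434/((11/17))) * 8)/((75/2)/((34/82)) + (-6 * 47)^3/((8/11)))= -0.00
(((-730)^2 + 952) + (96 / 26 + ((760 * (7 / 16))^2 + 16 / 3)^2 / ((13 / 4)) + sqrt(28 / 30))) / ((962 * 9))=sqrt(210) / 129870 + 1760486218585 / 4051944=434479.41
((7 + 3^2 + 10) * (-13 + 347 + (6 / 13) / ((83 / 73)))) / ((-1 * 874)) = -15688 / 1577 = -9.95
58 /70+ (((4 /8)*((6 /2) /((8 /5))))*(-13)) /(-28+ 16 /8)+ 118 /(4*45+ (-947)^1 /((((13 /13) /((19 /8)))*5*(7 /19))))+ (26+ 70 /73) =670654165543 /23830341920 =28.14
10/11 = 0.91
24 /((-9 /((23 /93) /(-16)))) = 23 /558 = 0.04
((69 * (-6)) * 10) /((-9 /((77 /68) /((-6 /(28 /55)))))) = -2254 /51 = -44.20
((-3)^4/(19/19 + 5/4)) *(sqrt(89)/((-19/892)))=-32112 *sqrt(89)/19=-15944.42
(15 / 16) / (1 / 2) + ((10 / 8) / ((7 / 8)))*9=825 / 56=14.73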